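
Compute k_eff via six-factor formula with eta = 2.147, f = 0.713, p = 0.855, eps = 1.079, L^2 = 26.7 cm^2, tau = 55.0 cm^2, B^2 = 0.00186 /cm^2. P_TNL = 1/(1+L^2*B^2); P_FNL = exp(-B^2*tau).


k_inf = eta*f*p*eps = 2.147*0.713*0.855*1.079 = 1.412242
P_TNL = 1/(1 + L^2*B^2) = 1/(1 + 26.7*0.00186) = 0.9526876
P_FNL = exp(-B^2*tau) = exp(-0.00186*55.0) = 0.9027587
k_eff = k_inf * P_TNL * P_FNL = 1.412242 * 0.9526876 * 0.9027587
k_eff = 1.2146

1.2146


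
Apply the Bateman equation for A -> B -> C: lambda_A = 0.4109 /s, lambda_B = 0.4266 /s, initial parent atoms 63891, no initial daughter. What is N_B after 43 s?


N_B(t) = lambda_A * N_A0 / (lambda_B - lambda_A) * [exp(-lambda_A*t) - exp(-lambda_B*t)]
exp(-0.4109*43) = 2.121197e-08; exp(-0.4266*43) = 1.079913e-08
N_B = 0.4109 * 63891 / (0.4266 - 0.4109) * (2.121197e-08 - 1.079913e-08)
N_B = 0.017412

0.017412


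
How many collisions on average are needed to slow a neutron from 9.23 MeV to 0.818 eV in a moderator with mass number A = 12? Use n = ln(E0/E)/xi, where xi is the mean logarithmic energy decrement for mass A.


xi = 1 + (A-1)^2/(2A)*ln((A-1)/(A+1)) = 0.1577690 (for A = 12)
n = ln(E0/E) / xi
n = ln(9.23e6 / 0.818) / 0.1577690
n = ln(1.128362e+07) / 0.1577690 = 102.93

102.93


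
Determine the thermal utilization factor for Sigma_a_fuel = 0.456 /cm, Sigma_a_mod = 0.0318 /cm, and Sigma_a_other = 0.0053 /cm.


f = Sigma_a_fuel / (Sigma_a_fuel + Sigma_a_mod + Sigma_a_other)
f = 0.456 / (0.456 + 0.0318 + 0.0053)
f = 0.92476

0.92476


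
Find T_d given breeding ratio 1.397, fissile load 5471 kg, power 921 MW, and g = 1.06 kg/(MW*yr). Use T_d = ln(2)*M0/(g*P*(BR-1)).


Breeding gain G = BR - 1 = 1.397 - 1 = 0.397
Fissile production rate = g * P * G = 1.06 * 921 * 0.397 = 387.57522 kg/yr
T_d = ln(2) * M0 / (g * P * G)
T_d = ln(2) * 5471 / 387.57522 = 9.7844 yr

9.7844


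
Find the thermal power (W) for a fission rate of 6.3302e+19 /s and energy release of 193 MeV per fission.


P = fission_rate * E_MeV * 1.602e-13
P = 6.3302e+19 * 193 * 1.602e-13
P = 1.9572e+09 W

1.9572e+09


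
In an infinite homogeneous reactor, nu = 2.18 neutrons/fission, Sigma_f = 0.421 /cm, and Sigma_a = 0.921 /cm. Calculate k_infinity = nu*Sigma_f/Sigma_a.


k_inf = nu * Sigma_f / Sigma_a
k_inf = 2.18 * 0.421 / 0.921
k_inf = 0.99650

0.99650


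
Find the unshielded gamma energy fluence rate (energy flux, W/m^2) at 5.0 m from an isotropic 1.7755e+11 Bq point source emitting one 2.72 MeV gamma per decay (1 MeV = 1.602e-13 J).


psi = A * E * 1.602e-13 / (4*pi*r^2)
psi = 1.7755e+11 * 2.72 * 1.602e-13 / (4*pi*5.0^2)
psi = 2.4626e-04 W/m^2

2.4626e-04


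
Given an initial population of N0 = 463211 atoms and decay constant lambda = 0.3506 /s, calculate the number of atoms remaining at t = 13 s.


N = N0 * exp(-lambda * t)
N = 463211 * exp(-0.3506 * 13)
N = 4856.8

4856.8


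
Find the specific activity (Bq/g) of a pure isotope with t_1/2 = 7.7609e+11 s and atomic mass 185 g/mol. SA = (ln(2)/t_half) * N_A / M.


lambda = ln(2) / t_half = ln(2) / 7.7609e+11 = 8.931273e-13 /s
SA = lambda * N_A / M
SA = 8.931273e-13 * 6.022e23 / 185
SA = 2.9073e+09 Bq/g

2.9073e+09


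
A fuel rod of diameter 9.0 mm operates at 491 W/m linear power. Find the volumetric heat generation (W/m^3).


r = D / 2 / 1000 = 9.0 / 2 / 1000 = 0.0045 m
q''' = q' / (pi * r^2)
q''' = 491 / (pi * 0.0045^2)
q''' = 7.7180e+06 W/m^3

7.7180e+06


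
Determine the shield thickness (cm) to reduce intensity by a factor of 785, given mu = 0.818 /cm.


x = ln(factor) / mu
x = ln(785) / 0.818
x = 8.1488 cm

8.1488


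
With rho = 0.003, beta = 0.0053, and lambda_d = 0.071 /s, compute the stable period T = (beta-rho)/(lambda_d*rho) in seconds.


T = (beta - rho) / (lambda_d * rho)
T = (0.0053 - 0.003) / (0.071 * 0.003)
T = 10.798 s

10.798


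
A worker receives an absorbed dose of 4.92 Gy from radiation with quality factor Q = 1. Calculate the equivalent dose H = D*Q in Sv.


H = D * Q
H = 4.92 * 1
H = 4.9200 Sv

4.9200


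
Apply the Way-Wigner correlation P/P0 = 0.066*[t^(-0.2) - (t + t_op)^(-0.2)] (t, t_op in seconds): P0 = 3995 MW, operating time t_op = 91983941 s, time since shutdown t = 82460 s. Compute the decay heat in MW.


P/P0 = 0.066 * [t^(-0.2) - (t + t_op)^(-0.2)]
P/P0 = 0.066 * [82460^(-0.2) - (82460 + 91983941)^(-0.2)]
P/P0 = 0.066 * [0.1039325 - 0.02553758] = 0.005174065
P = 3995 * 0.005174065 = 20.670 MW

20.670


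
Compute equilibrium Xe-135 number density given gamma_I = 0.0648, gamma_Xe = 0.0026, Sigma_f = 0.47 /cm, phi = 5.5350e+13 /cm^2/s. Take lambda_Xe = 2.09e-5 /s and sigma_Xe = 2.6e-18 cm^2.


Xe_eq = (gamma_I + gamma_Xe) * Sigma_f * phi / (lambda_Xe + sigma_Xe * phi)
Numerator = (0.0648 + 0.0026) * 0.47 * 5.5350e+13 = 1.753377e+12
Denominator = 2.09e-5 + 2.6e-18 * 5.5350e+13 = 1.648100e-04
Xe_eq = 1.753377e+12 / 1.648100e-04 = 1.0639e+16 /cm^3

1.0639e+16


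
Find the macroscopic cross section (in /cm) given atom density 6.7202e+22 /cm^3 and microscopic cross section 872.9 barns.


Sigma = N * sigma_barns * 1e-24
Sigma = 6.7202e+22 * 872.9 * 1e-24
Sigma = 58.661 /cm

58.661


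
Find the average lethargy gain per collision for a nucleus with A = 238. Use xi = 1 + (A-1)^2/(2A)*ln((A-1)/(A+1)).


xi = 1 + (A-1)^2/(2A) * ln((A-1)/(A+1))
xi = 1 + (238-1)^2/(2*238) * ln((238-1)/(238 +1))
xi = 0.0083799

0.0083799


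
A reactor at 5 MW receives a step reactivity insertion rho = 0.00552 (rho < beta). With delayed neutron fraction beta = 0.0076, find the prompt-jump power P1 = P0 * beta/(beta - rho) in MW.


P1/P0 = beta / (beta - rho)
P1/P0 = 0.0076 / (0.0076 - 0.00552) = 3.653846
P1 = 5 * 3.653846 = 18.269 MW

18.269


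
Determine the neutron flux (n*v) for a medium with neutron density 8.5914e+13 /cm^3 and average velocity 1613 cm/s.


phi = n * v
phi = 8.5914e+13 * 1613
phi = 1.3858e+17 /cm^2/s

1.3858e+17


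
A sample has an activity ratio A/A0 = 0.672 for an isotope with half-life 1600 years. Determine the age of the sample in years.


lambda = ln(2) / t_half = ln(2) / 1600 = 4.332170e-04 /yr
t = -ln(A/A0) / lambda
t = -ln(0.672) / 4.332170e-04
t = 917.55 yr

917.55


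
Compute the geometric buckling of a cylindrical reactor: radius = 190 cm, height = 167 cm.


B^2 = (2.405/R)^2 + (pi/H)^2
B^2 = (2.405/190)^2 + (pi/167)^2
B^2 = 5.1411e-04 /cm^2

5.1411e-04


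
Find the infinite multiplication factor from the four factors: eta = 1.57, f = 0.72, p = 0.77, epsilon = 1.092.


k_inf = eta * f * p * epsilon
k_inf = 1.57 * 0.72 * 0.77 * 1.092
k_inf = 0.95049

0.95049


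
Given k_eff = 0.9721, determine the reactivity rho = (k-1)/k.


rho = (k_eff - 1) / k_eff
rho = (0.9721 - 1) / 0.9721
rho = -0.028701

-0.028701


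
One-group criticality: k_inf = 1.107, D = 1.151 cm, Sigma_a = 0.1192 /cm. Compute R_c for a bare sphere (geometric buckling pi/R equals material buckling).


L^2 = D / Sigma_a = 1.151 / 0.1192 = 9.656040 cm^2
B_m^2 = (k_inf - 1) / L^2 = (1.107 - 1) / 9.656040 = 0.01108115 /cm^2
For a bare sphere: B_g = pi/R, so R_c = pi / sqrt(B_m^2)
R_c = pi / sqrt(0.01108115) = 29.844 cm

29.844


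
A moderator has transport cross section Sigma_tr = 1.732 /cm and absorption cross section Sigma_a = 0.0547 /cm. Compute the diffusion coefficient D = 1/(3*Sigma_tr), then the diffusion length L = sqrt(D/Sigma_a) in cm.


D = 1 / (3 * Sigma_tr) = 1 / (3 * 1.732) = 0.1924557 cm
L = sqrt(D / Sigma_a)
L = sqrt(0.1924557 / 0.0547)
L = 1.8757 cm

1.8757


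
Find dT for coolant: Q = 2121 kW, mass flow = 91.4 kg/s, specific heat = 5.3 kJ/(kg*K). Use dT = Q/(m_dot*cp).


dT = Q / (m_dot * cp)
dT = 2121 / (91.4 * 5.3)
dT = 4.3784 C

4.3784


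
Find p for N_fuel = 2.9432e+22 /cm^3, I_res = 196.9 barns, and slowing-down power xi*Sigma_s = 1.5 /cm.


p = exp(-N * I * 1e-24 / (xi*Sigma_s))
p = exp(-2.9432e+22 * 196.9 * 1e-24 / 1.5)
p = 0.020996

0.020996


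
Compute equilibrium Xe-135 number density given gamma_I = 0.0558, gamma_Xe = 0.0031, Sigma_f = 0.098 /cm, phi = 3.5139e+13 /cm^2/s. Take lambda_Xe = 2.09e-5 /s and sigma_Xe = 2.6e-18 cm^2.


Xe_eq = (gamma_I + gamma_Xe) * Sigma_f * phi / (lambda_Xe + sigma_Xe * phi)
Numerator = (0.0558 + 0.0031) * 0.098 * 3.5139e+13 = 2.028293e+11
Denominator = 2.09e-5 + 2.6e-18 * 3.5139e+13 = 1.122614e-04
Xe_eq = 2.028293e+11 / 1.122614e-04 = 1.8068e+15 /cm^3

1.8068e+15


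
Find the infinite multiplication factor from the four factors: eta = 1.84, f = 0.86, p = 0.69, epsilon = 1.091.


k_inf = eta * f * p * epsilon
k_inf = 1.84 * 0.86 * 0.69 * 1.091
k_inf = 1.1912

1.1912


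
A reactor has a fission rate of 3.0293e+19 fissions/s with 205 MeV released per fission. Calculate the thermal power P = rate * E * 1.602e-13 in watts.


P = fission_rate * E_MeV * 1.602e-13
P = 3.0293e+19 * 205 * 1.602e-13
P = 9.9485e+08 W

9.9485e+08


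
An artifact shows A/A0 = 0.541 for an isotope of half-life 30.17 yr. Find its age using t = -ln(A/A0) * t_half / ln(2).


lambda = ln(2) / t_half = ln(2) / 30.17 = 0.02297472 /yr
t = -ln(A/A0) / lambda
t = -ln(0.541) / 0.02297472
t = 26.740 yr

26.740


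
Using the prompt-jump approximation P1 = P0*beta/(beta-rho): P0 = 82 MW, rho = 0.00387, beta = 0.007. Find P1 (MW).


P1/P0 = beta / (beta - rho)
P1/P0 = 0.007 / (0.007 - 0.00387) = 2.236422
P1 = 82 * 2.236422 = 183.39 MW

183.39


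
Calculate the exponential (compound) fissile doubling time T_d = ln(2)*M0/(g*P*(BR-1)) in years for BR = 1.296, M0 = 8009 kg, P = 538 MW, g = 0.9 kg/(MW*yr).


Breeding gain G = BR - 1 = 1.296 - 1 = 0.296
Fissile production rate = g * P * G = 0.9 * 538 * 0.296 = 143.3232 kg/yr
T_d = ln(2) * M0 / (g * P * G)
T_d = ln(2) * 8009 / 143.3232 = 38.734 yr

38.734


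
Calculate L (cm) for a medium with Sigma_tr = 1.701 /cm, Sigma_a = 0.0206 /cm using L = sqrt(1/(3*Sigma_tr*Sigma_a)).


D = 1 / (3 * Sigma_tr) = 1 / (3 * 1.701) = 0.1959632 cm
L = sqrt(D / Sigma_a)
L = sqrt(0.1959632 / 0.0206)
L = 3.0843 cm

3.0843


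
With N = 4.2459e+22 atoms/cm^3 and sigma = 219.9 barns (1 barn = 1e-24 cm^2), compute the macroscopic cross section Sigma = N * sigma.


Sigma = N * sigma_barns * 1e-24
Sigma = 4.2459e+22 * 219.9 * 1e-24
Sigma = 9.3367 /cm

9.3367


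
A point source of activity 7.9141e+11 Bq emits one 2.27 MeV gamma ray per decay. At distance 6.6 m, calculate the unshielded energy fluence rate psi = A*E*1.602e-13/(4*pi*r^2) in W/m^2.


psi = A * E * 1.602e-13 / (4*pi*r^2)
psi = 7.9141e+11 * 2.27 * 1.602e-13 / (4*pi*6.6^2)
psi = 5.2577e-04 W/m^2

5.2577e-04


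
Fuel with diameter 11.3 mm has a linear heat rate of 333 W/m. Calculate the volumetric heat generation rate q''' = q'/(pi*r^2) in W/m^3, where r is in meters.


r = D / 2 / 1000 = 11.3 / 2 / 1000 = 0.00565 m
q''' = q' / (pi * r^2)
q''' = 333 / (pi * 0.00565^2)
q''' = 3.3205e+06 W/m^3

3.3205e+06


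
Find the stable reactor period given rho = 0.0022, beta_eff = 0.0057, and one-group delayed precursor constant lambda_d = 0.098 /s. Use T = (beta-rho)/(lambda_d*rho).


T = (beta - rho) / (lambda_d * rho)
T = (0.0057 - 0.0022) / (0.098 * 0.0022)
T = 16.234 s

16.234


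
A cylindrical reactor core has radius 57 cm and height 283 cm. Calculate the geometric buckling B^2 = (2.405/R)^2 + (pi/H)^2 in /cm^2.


B^2 = (2.405/R)^2 + (pi/H)^2
B^2 = (2.405/57)^2 + (pi/283)^2
B^2 = 0.0019035 /cm^2

0.0019035


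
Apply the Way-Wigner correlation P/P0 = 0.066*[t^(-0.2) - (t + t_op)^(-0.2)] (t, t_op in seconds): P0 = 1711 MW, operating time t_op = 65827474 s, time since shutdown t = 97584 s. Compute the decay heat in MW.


P/P0 = 0.066 * [t^(-0.2) - (t + t_op)^(-0.2)]
P/P0 = 0.066 * [97584^(-0.2) - (97584 + 65827474)^(-0.2)]
P/P0 = 0.066 * [0.1004903 - 0.02730171] = 0.004830447
P = 1711 * 0.004830447 = 8.2649 MW

8.2649


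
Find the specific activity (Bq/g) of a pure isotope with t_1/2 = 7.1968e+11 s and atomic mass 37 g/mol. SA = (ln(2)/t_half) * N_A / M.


lambda = ln(2) / t_half = ln(2) / 7.1968e+11 = 9.631325e-13 /s
SA = lambda * N_A / M
SA = 9.631325e-13 * 6.022e23 / 37
SA = 1.5676e+10 Bq/g

1.5676e+10


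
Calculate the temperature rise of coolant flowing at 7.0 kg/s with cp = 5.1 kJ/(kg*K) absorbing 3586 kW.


dT = Q / (m_dot * cp)
dT = 3586 / (7.0 * 5.1)
dT = 100.45 C

100.45


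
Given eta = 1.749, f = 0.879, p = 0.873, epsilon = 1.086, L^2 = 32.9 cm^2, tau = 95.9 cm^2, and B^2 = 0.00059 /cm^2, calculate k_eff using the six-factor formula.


k_inf = eta*f*p*eps = 1.749*0.879*0.873*1.086 = 1.457548
P_TNL = 1/(1 + L^2*B^2) = 1/(1 + 32.9*0.00059) = 0.9809586
P_FNL = exp(-B^2*tau) = exp(-0.00059*95.9) = 0.9449899
k_eff = k_inf * P_TNL * P_FNL = 1.457548 * 0.9809586 * 0.9449899
k_eff = 1.3511

1.3511


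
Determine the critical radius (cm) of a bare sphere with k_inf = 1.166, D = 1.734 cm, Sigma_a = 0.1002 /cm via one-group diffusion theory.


L^2 = D / Sigma_a = 1.734 / 0.1002 = 17.30539 cm^2
B_m^2 = (k_inf - 1) / L^2 = (1.166 - 1) / 17.30539 = 0.009592387 /cm^2
For a bare sphere: B_g = pi/R, so R_c = pi / sqrt(B_m^2)
R_c = pi / sqrt(0.009592387) = 32.076 cm

32.076


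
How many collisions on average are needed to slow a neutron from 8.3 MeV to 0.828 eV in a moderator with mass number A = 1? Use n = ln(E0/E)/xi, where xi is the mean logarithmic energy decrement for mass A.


xi = 1 + (A-1)^2/(2A)*ln((A-1)/(A+1)) = 1 (for A = 1)
n = ln(E0/E) / xi
n = ln(8.3e6 / 0.828) / 1
n = ln(1.002415e+07) / 1 = 16.121

16.121


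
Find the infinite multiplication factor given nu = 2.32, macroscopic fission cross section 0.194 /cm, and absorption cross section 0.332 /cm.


k_inf = nu * Sigma_f / Sigma_a
k_inf = 2.32 * 0.194 / 0.332
k_inf = 1.3557

1.3557


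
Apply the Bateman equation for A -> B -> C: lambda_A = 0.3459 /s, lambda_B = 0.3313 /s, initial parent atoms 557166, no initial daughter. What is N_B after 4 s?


N_B(t) = lambda_A * N_A0 / (lambda_B - lambda_A) * [exp(-lambda_A*t) - exp(-lambda_B*t)]
exp(-0.3459*4) = 0.2506745; exp(-0.3313*4) = 0.2657498
N_B = 0.3459 * 557166 / (0.3313 - 0.3459) * (0.2506745 - 0.2657498)
N_B = 198998

198998


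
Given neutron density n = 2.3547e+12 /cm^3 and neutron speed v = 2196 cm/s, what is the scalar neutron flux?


phi = n * v
phi = 2.3547e+12 * 2196
phi = 5.1709e+15 /cm^2/s

5.1709e+15


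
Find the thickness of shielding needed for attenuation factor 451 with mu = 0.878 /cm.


x = ln(factor) / mu
x = ln(451) / 0.878
x = 6.9607 cm

6.9607


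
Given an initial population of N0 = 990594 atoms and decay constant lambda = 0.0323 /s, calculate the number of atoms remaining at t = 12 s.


N = N0 * exp(-lambda * t)
N = 990594 * exp(-0.0323 * 12)
N = 672300

672300


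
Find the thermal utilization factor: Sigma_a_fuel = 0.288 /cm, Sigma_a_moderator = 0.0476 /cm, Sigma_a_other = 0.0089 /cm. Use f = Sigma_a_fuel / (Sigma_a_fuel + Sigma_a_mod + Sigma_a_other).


f = Sigma_a_fuel / (Sigma_a_fuel + Sigma_a_mod + Sigma_a_other)
f = 0.288 / (0.288 + 0.0476 + 0.0089)
f = 0.83599

0.83599


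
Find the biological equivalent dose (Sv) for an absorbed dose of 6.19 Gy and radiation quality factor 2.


H = D * Q
H = 6.19 * 2
H = 12.380 Sv

12.380


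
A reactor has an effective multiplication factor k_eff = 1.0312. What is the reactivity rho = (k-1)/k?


rho = (k_eff - 1) / k_eff
rho = (1.0312 - 1) / 1.0312
rho = 0.030256

0.030256


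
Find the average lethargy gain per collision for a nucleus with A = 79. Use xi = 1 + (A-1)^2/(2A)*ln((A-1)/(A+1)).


xi = 1 + (A-1)^2/(2A) * ln((A-1)/(A+1))
xi = 1 + (79-1)^2/(2*79) * ln((79-1)/(79 +1))
xi = 0.025104

0.025104


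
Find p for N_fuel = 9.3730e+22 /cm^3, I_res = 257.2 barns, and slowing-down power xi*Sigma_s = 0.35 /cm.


p = exp(-N * I * 1e-24 / (xi*Sigma_s))
p = exp(-9.3730e+22 * 257.2 * 1e-24 / 0.35)
p = 1.2207e-30

1.2207e-30


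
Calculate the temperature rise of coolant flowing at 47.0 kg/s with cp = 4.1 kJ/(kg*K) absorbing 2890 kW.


dT = Q / (m_dot * cp)
dT = 2890 / (47.0 * 4.1)
dT = 14.997 C

14.997


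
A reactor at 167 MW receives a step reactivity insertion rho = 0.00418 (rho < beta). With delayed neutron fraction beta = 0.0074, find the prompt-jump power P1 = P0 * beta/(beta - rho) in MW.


P1/P0 = beta / (beta - rho)
P1/P0 = 0.0074 / (0.0074 - 0.00418) = 2.298137
P1 = 167 * 2.298137 = 383.79 MW

383.79


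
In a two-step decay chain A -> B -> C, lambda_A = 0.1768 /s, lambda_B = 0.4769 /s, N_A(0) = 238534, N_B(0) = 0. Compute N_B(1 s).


N_B(t) = lambda_A * N_A0 / (lambda_B - lambda_A) * [exp(-lambda_A*t) - exp(-lambda_B*t)]
exp(-0.1768*1) = 0.8379474; exp(-0.4769*1) = 0.6207046
N_B = 0.1768 * 238534 / (0.4769 - 0.1768) * (0.8379474 - 0.6207046)
N_B = 30529

30529


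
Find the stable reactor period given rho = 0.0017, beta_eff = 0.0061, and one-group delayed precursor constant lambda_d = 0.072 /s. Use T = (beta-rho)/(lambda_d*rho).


T = (beta - rho) / (lambda_d * rho)
T = (0.0061 - 0.0017) / (0.072 * 0.0017)
T = 35.948 s

35.948


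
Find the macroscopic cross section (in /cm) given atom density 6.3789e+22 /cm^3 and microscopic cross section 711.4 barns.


Sigma = N * sigma_barns * 1e-24
Sigma = 6.3789e+22 * 711.4 * 1e-24
Sigma = 45.379 /cm

45.379


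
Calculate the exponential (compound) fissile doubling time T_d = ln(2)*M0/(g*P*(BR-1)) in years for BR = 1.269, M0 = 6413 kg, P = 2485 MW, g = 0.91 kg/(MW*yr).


Breeding gain G = BR - 1 = 1.269 - 1 = 0.269
Fissile production rate = g * P * G = 0.91 * 2485 * 0.269 = 608.30315 kg/yr
T_d = ln(2) * M0 / (g * P * G)
T_d = ln(2) * 6413 / 608.30315 = 7.3075 yr

7.3075


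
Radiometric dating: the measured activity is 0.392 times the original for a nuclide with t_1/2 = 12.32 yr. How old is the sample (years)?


lambda = ln(2) / t_half = ln(2) / 12.32 = 0.05626195 /yr
t = -ln(A/A0) / lambda
t = -ln(0.392) / 0.05626195
t = 16.645 yr

16.645


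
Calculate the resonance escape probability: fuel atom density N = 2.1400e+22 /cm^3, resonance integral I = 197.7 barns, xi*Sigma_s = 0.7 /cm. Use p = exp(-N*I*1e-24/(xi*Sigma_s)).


p = exp(-N * I * 1e-24 / (xi*Sigma_s))
p = exp(-2.1400e+22 * 197.7 * 1e-24 / 0.7)
p = 0.0023721

0.0023721


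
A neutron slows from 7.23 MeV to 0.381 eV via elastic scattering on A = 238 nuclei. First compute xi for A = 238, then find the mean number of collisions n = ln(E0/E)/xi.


xi = 1 + (A-1)^2/(2A)*ln((A-1)/(A+1)) = 0.008379872 (for A = 238)
n = ln(E0/E) / xi
n = ln(7.23e6 / 0.381) / 0.008379872
n = ln(1.897638e+07) / 0.008379872 = 1999.9

1999.9


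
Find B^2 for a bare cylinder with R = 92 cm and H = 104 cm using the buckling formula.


B^2 = (2.405/R)^2 + (pi/H)^2
B^2 = (2.405/92)^2 + (pi/104)^2
B^2 = 0.0015959 /cm^2

0.0015959


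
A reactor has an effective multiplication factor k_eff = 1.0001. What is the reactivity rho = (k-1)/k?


rho = (k_eff - 1) / k_eff
rho = (1.0001 - 1) / 1.0001
rho = 9.9990e-05

9.9990e-05


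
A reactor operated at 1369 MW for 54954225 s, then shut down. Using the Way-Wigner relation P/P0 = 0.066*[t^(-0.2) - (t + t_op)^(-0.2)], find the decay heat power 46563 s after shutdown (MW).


P/P0 = 0.066 * [t^(-0.2) - (t + t_op)^(-0.2)]
P/P0 = 0.066 * [46563^(-0.2) - (46563 + 54954225)^(-0.2)]
P/P0 = 0.066 * [0.1165177 - 0.02830911] = 0.005821767
P = 1369 * 0.005821767 = 7.9700 MW

7.9700


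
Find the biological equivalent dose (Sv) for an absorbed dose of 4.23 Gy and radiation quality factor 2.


H = D * Q
H = 4.23 * 2
H = 8.4600 Sv

8.4600


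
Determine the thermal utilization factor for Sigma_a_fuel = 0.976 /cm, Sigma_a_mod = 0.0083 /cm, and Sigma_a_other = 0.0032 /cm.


f = Sigma_a_fuel / (Sigma_a_fuel + Sigma_a_mod + Sigma_a_other)
f = 0.976 / (0.976 + 0.0083 + 0.0032)
f = 0.98835

0.98835


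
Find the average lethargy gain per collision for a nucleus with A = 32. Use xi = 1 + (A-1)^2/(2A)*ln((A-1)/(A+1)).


xi = 1 + (A-1)^2/(2A) * ln((A-1)/(A+1))
xi = 1 + (32-1)^2/(2*32) * ln((32-1)/(32 +1))
xi = 0.061218

0.061218


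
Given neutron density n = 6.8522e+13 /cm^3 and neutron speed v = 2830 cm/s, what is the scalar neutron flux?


phi = n * v
phi = 6.8522e+13 * 2830
phi = 1.9392e+17 /cm^2/s

1.9392e+17


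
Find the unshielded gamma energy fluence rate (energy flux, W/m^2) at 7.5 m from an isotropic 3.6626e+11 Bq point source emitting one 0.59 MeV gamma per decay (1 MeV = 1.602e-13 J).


psi = A * E * 1.602e-13 / (4*pi*r^2)
psi = 3.6626e+11 * 0.59 * 1.602e-13 / (4*pi*7.5^2)
psi = 4.8975e-05 W/m^2

4.8975e-05


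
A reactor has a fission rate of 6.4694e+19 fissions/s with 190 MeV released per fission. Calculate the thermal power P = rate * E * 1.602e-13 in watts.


P = fission_rate * E_MeV * 1.602e-13
P = 6.4694e+19 * 190 * 1.602e-13
P = 1.9692e+09 W

1.9692e+09


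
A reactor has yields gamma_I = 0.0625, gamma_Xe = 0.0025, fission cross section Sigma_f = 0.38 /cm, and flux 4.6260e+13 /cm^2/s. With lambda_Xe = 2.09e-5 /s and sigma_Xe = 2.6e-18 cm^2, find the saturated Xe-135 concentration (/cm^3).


Xe_eq = (gamma_I + gamma_Xe) * Sigma_f * phi / (lambda_Xe + sigma_Xe * phi)
Numerator = (0.0625 + 0.0025) * 0.38 * 4.6260e+13 = 1.142622e+12
Denominator = 2.09e-5 + 2.6e-18 * 4.6260e+13 = 1.411760e-04
Xe_eq = 1.142622e+12 / 1.411760e-04 = 8.0936e+15 /cm^3

8.0936e+15


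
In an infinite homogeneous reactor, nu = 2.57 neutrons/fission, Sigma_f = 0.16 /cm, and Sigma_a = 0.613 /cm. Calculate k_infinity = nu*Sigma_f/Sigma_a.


k_inf = nu * Sigma_f / Sigma_a
k_inf = 2.57 * 0.16 / 0.613
k_inf = 0.67080

0.67080


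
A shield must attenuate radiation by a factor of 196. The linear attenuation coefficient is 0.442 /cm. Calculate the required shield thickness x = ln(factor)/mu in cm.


x = ln(factor) / mu
x = ln(196) / 0.442
x = 11.941 cm

11.941


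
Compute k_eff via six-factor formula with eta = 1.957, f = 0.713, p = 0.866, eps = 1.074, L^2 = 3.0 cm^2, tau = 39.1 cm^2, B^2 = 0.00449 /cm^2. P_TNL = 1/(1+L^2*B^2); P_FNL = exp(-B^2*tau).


k_inf = eta*f*p*eps = 1.957*0.713*0.866*1.074 = 1.297784
P_TNL = 1/(1 + L^2*B^2) = 1/(1 + 3.0*0.00449) = 0.9867090
P_FNL = exp(-B^2*tau) = exp(-0.00449*39.1) = 0.8389879
k_eff = k_inf * P_TNL * P_FNL = 1.297784 * 0.9867090 * 0.8389879
k_eff = 1.0744

1.0744


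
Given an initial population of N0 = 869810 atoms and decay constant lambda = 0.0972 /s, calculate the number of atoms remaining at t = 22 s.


N = N0 * exp(-lambda * t)
N = 869810 * exp(-0.0972 * 22)
N = 102501

102501


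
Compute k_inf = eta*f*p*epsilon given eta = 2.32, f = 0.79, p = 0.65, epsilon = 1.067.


k_inf = eta * f * p * epsilon
k_inf = 2.32 * 0.79 * 0.65 * 1.067
k_inf = 1.2711

1.2711


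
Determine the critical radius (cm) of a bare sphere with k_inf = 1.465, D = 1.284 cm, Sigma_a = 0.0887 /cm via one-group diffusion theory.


L^2 = D / Sigma_a = 1.284 / 0.0887 = 14.47576 cm^2
B_m^2 = (k_inf - 1) / L^2 = (1.465 - 1) / 14.47576 = 0.03212267 /cm^2
For a bare sphere: B_g = pi/R, so R_c = pi / sqrt(B_m^2)
R_c = pi / sqrt(0.03212267) = 17.528 cm

17.528


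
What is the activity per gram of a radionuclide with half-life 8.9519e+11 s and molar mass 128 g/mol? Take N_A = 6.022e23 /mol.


lambda = ln(2) / t_half = ln(2) / 8.9519e+11 = 7.743017e-13 /s
SA = lambda * N_A / M
SA = 7.743017e-13 * 6.022e23 / 128
SA = 3.6428e+09 Bq/g

3.6428e+09


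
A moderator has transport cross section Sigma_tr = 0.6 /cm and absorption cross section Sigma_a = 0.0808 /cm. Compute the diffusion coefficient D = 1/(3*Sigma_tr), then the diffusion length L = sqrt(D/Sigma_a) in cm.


D = 1 / (3 * Sigma_tr) = 1 / (3 * 0.6) = 0.5555556 cm
L = sqrt(D / Sigma_a)
L = sqrt(0.5555556 / 0.0808)
L = 2.6222 cm

2.6222


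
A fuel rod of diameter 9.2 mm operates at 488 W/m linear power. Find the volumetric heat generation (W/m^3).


r = D / 2 / 1000 = 9.2 / 2 / 1000 = 0.0046 m
q''' = q' / (pi * r^2)
q''' = 488 / (pi * 0.0046^2)
q''' = 7.3410e+06 W/m^3

7.3410e+06


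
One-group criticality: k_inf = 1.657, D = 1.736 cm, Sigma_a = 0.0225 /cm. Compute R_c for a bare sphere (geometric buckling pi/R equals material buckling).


L^2 = D / Sigma_a = 1.736 / 0.0225 = 77.15556 cm^2
B_m^2 = (k_inf - 1) / L^2 = (1.657 - 1) / 77.15556 = 0.008515264 /cm^2
For a bare sphere: B_g = pi/R, so R_c = pi / sqrt(B_m^2)
R_c = pi / sqrt(0.008515264) = 34.045 cm

34.045


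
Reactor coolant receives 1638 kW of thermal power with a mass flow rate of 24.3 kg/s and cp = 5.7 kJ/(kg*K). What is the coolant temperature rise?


dT = Q / (m_dot * cp)
dT = 1638 / (24.3 * 5.7)
dT = 11.826 C

11.826


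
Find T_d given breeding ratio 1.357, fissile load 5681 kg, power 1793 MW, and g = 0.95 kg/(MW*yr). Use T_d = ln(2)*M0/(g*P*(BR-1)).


Breeding gain G = BR - 1 = 1.357 - 1 = 0.357
Fissile production rate = g * P * G = 0.95 * 1793 * 0.357 = 608.09595 kg/yr
T_d = ln(2) * M0 / (g * P * G)
T_d = ln(2) * 5681 / 608.09595 = 6.4756 yr

6.4756


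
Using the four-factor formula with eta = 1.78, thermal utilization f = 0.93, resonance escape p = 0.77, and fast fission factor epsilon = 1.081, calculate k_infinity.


k_inf = eta * f * p * epsilon
k_inf = 1.78 * 0.93 * 0.77 * 1.081
k_inf = 1.3779

1.3779


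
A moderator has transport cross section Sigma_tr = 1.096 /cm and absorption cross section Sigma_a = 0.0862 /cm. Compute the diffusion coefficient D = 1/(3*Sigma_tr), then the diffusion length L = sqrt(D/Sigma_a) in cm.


D = 1 / (3 * Sigma_tr) = 1 / (3 * 1.096) = 0.3041363 cm
L = sqrt(D / Sigma_a)
L = sqrt(0.3041363 / 0.0862)
L = 1.8784 cm

1.8784


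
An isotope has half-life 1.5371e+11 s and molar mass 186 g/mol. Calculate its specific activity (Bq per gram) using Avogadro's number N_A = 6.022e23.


lambda = ln(2) / t_half = ln(2) / 1.5371e+11 = 4.509448e-12 /s
SA = lambda * N_A / M
SA = 4.509448e-12 * 6.022e23 / 186
SA = 1.4600e+10 Bq/g

1.4600e+10


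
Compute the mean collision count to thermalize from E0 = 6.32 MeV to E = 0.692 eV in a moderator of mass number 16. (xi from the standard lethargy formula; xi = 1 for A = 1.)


xi = 1 + (A-1)^2/(2A)*ln((A-1)/(A+1)) = 0.1199467 (for A = 16)
n = ln(E0/E) / xi
n = ln(6.32e6 / 0.692) / 0.1199467
n = ln(9.132948e+06) / 0.1199467 = 133.62

133.62


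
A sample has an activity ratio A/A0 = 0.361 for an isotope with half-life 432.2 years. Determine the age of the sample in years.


lambda = ln(2) / t_half = ln(2) / 432.2 = 0.001603765 /yr
t = -ln(A/A0) / lambda
t = -ln(0.361) / 0.001603765
t = 635.30 yr

635.30


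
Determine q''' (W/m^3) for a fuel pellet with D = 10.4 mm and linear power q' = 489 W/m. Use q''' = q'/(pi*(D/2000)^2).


r = D / 2 / 1000 = 10.4 / 2 / 1000 = 0.0052 m
q''' = q' / (pi * r^2)
q''' = 489 / (pi * 0.0052^2)
q''' = 5.7564e+06 W/m^3

5.7564e+06


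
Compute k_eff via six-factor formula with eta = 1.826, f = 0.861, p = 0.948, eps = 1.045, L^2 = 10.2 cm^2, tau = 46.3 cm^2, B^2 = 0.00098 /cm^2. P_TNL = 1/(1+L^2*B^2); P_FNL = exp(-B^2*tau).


k_inf = eta*f*p*eps = 1.826*0.861*0.948*1.045 = 1.557502
P_TNL = 1/(1 + L^2*B^2) = 1/(1 + 10.2*0.00098) = 0.9901029
P_FNL = exp(-B^2*tau) = exp(-0.00098*46.3) = 0.9556400
k_eff = k_inf * P_TNL * P_FNL = 1.557502 * 0.9901029 * 0.9556400
k_eff = 1.4737

1.4737


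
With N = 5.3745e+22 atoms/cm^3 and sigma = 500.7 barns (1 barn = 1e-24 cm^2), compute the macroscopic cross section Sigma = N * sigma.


Sigma = N * sigma_barns * 1e-24
Sigma = 5.3745e+22 * 500.7 * 1e-24
Sigma = 26.910 /cm

26.910


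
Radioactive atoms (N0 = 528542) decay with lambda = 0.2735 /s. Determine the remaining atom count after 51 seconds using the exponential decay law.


N = N0 * exp(-lambda * t)
N = 528542 * exp(-0.2735 * 51)
N = 0.46272

0.46272


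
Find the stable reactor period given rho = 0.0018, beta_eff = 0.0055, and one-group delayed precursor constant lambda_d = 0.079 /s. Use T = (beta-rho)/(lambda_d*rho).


T = (beta - rho) / (lambda_d * rho)
T = (0.0055 - 0.0018) / (0.079 * 0.0018)
T = 26.020 s

26.020


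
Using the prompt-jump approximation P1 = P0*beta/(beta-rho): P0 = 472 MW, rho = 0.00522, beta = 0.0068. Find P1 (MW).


P1/P0 = beta / (beta - rho)
P1/P0 = 0.0068 / (0.0068 - 0.00522) = 4.303797
P1 = 472 * 4.303797 = 2031.4 MW

2031.4


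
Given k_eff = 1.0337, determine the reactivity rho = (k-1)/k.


rho = (k_eff - 1) / k_eff
rho = (1.0337 - 1) / 1.0337
rho = 0.032601

0.032601


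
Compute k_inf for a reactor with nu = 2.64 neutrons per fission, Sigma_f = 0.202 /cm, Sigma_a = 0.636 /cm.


k_inf = nu * Sigma_f / Sigma_a
k_inf = 2.64 * 0.202 / 0.636
k_inf = 0.83849

0.83849


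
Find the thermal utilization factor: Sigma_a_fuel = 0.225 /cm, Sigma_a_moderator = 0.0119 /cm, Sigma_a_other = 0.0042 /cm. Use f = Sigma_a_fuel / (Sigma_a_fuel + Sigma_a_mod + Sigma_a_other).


f = Sigma_a_fuel / (Sigma_a_fuel + Sigma_a_mod + Sigma_a_other)
f = 0.225 / (0.225 + 0.0119 + 0.0042)
f = 0.93322

0.93322


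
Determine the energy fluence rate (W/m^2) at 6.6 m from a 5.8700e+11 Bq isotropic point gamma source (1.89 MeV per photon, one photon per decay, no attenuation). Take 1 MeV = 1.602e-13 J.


psi = A * E * 1.602e-13 / (4*pi*r^2)
psi = 5.8700e+11 * 1.89 * 1.602e-13 / (4*pi*6.6^2)
psi = 3.2469e-04 W/m^2

3.2469e-04


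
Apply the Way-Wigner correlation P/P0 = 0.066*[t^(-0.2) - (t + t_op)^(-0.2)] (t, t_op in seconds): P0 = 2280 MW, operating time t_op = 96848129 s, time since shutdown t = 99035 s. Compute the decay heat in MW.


P/P0 = 0.066 * [t^(-0.2) - (t + t_op)^(-0.2)]
P/P0 = 0.066 * [99035^(-0.2) - (99035 + 96848129)^(-0.2)]
P/P0 = 0.066 * [0.1001941 - 0.02527511] = 0.004944653
P = 2280 * 0.004944653 = 11.274 MW

11.274


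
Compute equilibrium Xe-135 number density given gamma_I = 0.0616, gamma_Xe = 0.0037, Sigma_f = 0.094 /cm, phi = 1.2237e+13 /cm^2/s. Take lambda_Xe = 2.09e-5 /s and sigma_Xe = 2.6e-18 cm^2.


Xe_eq = (gamma_I + gamma_Xe) * Sigma_f * phi / (lambda_Xe + sigma_Xe * phi)
Numerator = (0.0616 + 0.0037) * 0.094 * 1.2237e+13 = 7.511315e+10
Denominator = 2.09e-5 + 2.6e-18 * 1.2237e+13 = 5.271620e-05
Xe_eq = 7.511315e+10 / 5.271620e-05 = 1.4249e+15 /cm^3

1.4249e+15


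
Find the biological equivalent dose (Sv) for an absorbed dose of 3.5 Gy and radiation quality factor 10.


H = D * Q
H = 3.5 * 10
H = 35.000 Sv

35.000


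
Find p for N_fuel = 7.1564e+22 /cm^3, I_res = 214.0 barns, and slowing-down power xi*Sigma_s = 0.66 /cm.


p = exp(-N * I * 1e-24 / (xi*Sigma_s))
p = exp(-7.1564e+22 * 214.0 * 1e-24 / 0.66)
p = 8.3675e-11

8.3675e-11


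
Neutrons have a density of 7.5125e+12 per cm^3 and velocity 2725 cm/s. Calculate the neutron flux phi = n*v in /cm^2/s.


phi = n * v
phi = 7.5125e+12 * 2725
phi = 2.0472e+16 /cm^2/s

2.0472e+16


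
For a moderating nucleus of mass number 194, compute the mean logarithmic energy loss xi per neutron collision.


xi = 1 + (A-1)^2/(2A) * ln((A-1)/(A+1))
xi = 1 + (194-1)^2/(2*194) * ln((194-1)/(194 +1))
xi = 0.010274

0.010274


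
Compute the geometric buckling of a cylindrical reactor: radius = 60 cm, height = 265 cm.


B^2 = (2.405/R)^2 + (pi/H)^2
B^2 = (2.405/60)^2 + (pi/265)^2
B^2 = 0.0017472 /cm^2

0.0017472


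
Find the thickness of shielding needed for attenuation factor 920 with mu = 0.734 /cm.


x = ln(factor) / mu
x = ln(920) / 0.734
x = 9.2975 cm

9.2975


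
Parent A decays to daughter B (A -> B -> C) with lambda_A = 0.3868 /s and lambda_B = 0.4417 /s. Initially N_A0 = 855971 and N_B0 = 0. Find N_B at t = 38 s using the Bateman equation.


N_B(t) = lambda_A * N_A0 / (lambda_B - lambda_A) * [exp(-lambda_A*t) - exp(-lambda_B*t)]
exp(-0.3868*38) = 4.135862e-07; exp(-0.4417*38) = 5.135005e-08
N_B = 0.3868 * 855971 / (0.4417 - 0.3868) * (4.135862e-07 - 5.135005e-08)
N_B = 2.1846

2.1846


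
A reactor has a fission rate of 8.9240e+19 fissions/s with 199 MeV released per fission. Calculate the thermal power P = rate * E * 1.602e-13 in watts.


P = fission_rate * E_MeV * 1.602e-13
P = 8.9240e+19 * 199 * 1.602e-13
P = 2.8450e+09 W

2.8450e+09


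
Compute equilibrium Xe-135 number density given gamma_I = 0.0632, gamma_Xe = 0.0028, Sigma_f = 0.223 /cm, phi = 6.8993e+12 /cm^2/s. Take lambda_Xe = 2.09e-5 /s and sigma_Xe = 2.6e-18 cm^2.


Xe_eq = (gamma_I + gamma_Xe) * Sigma_f * phi / (lambda_Xe + sigma_Xe * phi)
Numerator = (0.0632 + 0.0028) * 0.223 * 6.8993e+12 = 1.015439e+11
Denominator = 2.09e-5 + 2.6e-18 * 6.8993e+12 = 3.883818e-05
Xe_eq = 1.015439e+11 / 3.883818e-05 = 2.6145e+15 /cm^3

2.6145e+15


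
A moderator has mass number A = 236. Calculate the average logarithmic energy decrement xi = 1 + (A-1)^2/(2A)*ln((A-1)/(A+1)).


xi = 1 + (A-1)^2/(2A) * ln((A-1)/(A+1))
xi = 1 + (236-1)^2/(2*236) * ln((236-1)/(236 +1))
xi = 0.0084507

0.0084507


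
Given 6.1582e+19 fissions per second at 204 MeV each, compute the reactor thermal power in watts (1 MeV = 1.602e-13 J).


P = fission_rate * E_MeV * 1.602e-13
P = 6.1582e+19 * 204 * 1.602e-13
P = 2.0125e+09 W

2.0125e+09


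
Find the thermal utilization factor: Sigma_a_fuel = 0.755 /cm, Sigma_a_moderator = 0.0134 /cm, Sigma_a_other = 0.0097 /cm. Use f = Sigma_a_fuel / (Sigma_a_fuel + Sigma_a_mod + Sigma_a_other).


f = Sigma_a_fuel / (Sigma_a_fuel + Sigma_a_mod + Sigma_a_other)
f = 0.755 / (0.755 + 0.0134 + 0.0097)
f = 0.97031

0.97031


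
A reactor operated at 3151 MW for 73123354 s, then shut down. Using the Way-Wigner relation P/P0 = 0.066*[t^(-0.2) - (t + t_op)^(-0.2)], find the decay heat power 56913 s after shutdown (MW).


P/P0 = 0.066 * [t^(-0.2) - (t + t_op)^(-0.2)]
P/P0 = 0.066 * [56913^(-0.2) - (56913 + 73123354)^(-0.2)]
P/P0 = 0.066 * [0.1119329 - 0.02673752] = 0.005622895
P = 3151 * 0.005622895 = 17.718 MW

17.718


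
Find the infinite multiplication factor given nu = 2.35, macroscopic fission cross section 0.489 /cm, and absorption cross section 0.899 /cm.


k_inf = nu * Sigma_f / Sigma_a
k_inf = 2.35 * 0.489 / 0.899
k_inf = 1.2783

1.2783


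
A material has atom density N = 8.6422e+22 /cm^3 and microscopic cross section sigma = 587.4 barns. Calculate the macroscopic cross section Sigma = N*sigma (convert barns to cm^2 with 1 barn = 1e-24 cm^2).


Sigma = N * sigma_barns * 1e-24
Sigma = 8.6422e+22 * 587.4 * 1e-24
Sigma = 50.764 /cm

50.764


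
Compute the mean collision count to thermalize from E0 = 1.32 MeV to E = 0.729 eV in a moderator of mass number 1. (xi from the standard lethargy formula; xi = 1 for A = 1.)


xi = 1 + (A-1)^2/(2A)*ln((A-1)/(A+1)) = 1 (for A = 1)
n = ln(E0/E) / xi
n = ln(1.32e6 / 0.729) / 1
n = ln(1.810700e+06) / 1 = 14.409

14.409


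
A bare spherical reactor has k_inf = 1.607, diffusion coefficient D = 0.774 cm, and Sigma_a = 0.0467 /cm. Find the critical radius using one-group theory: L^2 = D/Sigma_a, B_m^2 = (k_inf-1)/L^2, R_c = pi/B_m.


L^2 = D / Sigma_a = 0.774 / 0.0467 = 16.57388 cm^2
B_m^2 = (k_inf - 1) / L^2 = (1.607 - 1) / 16.57388 = 0.03662389 /cm^2
For a bare sphere: B_g = pi/R, so R_c = pi / sqrt(B_m^2)
R_c = pi / sqrt(0.03662389) = 16.416 cm

16.416


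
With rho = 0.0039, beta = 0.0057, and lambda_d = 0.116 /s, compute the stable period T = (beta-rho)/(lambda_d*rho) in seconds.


T = (beta - rho) / (lambda_d * rho)
T = (0.0057 - 0.0039) / (0.116 * 0.0039)
T = 3.9788 s

3.9788


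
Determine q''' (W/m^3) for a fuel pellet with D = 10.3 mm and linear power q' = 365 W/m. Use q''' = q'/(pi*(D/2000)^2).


r = D / 2 / 1000 = 10.3 / 2 / 1000 = 0.00515 m
q''' = q' / (pi * r^2)
q''' = 365 / (pi * 0.00515^2)
q''' = 4.3805e+06 W/m^3

4.3805e+06


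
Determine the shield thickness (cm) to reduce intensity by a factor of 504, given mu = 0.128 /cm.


x = ln(factor) / mu
x = ln(504) / 0.128
x = 48.614 cm

48.614


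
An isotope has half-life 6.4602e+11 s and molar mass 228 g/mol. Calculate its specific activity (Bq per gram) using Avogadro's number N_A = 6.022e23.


lambda = ln(2) / t_half = ln(2) / 6.4602e+11 = 1.072950e-12 /s
SA = lambda * N_A / M
SA = 1.072950e-12 * 6.022e23 / 228
SA = 2.8339e+09 Bq/g

2.8339e+09


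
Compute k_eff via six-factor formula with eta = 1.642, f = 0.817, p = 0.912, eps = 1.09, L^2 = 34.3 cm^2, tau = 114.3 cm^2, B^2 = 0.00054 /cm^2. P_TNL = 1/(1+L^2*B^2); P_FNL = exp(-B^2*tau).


k_inf = eta*f*p*eps = 1.642*0.817*0.912*1.09 = 1.333572
P_TNL = 1/(1 + L^2*B^2) = 1/(1 + 34.3*0.00054) = 0.9818148
P_FNL = exp(-B^2*tau) = exp(-0.00054*114.3) = 0.9401442
k_eff = k_inf * P_TNL * P_FNL = 1.333572 * 0.9818148 * 0.9401442
k_eff = 1.2310

1.2310


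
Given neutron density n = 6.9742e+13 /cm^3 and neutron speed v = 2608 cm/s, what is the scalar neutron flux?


phi = n * v
phi = 6.9742e+13 * 2608
phi = 1.8189e+17 /cm^2/s

1.8189e+17


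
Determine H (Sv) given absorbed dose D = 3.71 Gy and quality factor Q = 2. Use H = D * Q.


H = D * Q
H = 3.71 * 2
H = 7.4200 Sv

7.4200


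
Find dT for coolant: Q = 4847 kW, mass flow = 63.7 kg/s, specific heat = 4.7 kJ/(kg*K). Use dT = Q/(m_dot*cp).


dT = Q / (m_dot * cp)
dT = 4847 / (63.7 * 4.7)
dT = 16.190 C

16.190


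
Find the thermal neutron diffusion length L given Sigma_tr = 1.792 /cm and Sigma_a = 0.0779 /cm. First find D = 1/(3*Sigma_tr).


D = 1 / (3 * Sigma_tr) = 1 / (3 * 1.792) = 0.1860119 cm
L = sqrt(D / Sigma_a)
L = sqrt(0.1860119 / 0.0779)
L = 1.5453 cm

1.5453


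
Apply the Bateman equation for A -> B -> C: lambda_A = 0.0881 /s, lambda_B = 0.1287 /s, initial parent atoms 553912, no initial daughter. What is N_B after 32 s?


N_B(t) = lambda_A * N_A0 / (lambda_B - lambda_A) * [exp(-lambda_A*t) - exp(-lambda_B*t)]
exp(-0.0881*32) = 0.05965365; exp(-0.1287*32) = 0.01627053
N_B = 0.0881 * 553912 / (0.1287 - 0.0881) * (0.05965365 - 0.01627053)
N_B = 52145

52145


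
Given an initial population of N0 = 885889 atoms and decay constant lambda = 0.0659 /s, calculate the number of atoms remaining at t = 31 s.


N = N0 * exp(-lambda * t)
N = 885889 * exp(-0.0659 * 31)
N = 114857

114857


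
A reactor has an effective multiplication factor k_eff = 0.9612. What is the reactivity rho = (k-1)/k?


rho = (k_eff - 1) / k_eff
rho = (0.9612 - 1) / 0.9612
rho = -0.040366

-0.040366


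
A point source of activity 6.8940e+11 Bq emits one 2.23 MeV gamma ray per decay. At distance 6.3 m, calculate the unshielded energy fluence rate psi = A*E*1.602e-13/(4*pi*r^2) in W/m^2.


psi = A * E * 1.602e-13 / (4*pi*r^2)
psi = 6.8940e+11 * 2.23 * 1.602e-13 / (4*pi*6.3^2)
psi = 4.9380e-04 W/m^2

4.9380e-04


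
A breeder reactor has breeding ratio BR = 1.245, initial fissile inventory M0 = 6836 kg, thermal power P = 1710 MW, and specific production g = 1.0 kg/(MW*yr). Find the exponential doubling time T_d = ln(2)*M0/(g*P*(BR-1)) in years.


Breeding gain G = BR - 1 = 1.245 - 1 = 0.245
Fissile production rate = g * P * G = 1.0 * 1710 * 0.245 = 418.95 kg/yr
T_d = ln(2) * M0 / (g * P * G)
T_d = ln(2) * 6836 / 418.95 = 11.310 yr

11.310


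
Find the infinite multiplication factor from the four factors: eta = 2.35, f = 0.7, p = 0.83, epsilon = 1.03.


k_inf = eta * f * p * epsilon
k_inf = 2.35 * 0.7 * 0.83 * 1.03
k_inf = 1.4063

1.4063


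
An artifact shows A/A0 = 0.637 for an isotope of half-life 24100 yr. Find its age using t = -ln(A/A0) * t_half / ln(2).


lambda = ln(2) / t_half = ln(2) / 24100 = 2.876129e-05 /yr
t = -ln(A/A0) / lambda
t = -ln(0.637) / 2.876129e-05
t = 15680 yr

15680


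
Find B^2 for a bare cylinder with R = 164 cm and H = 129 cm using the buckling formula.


B^2 = (2.405/R)^2 + (pi/H)^2
B^2 = (2.405/164)^2 + (pi/129)^2
B^2 = 8.0814e-04 /cm^2

8.0814e-04


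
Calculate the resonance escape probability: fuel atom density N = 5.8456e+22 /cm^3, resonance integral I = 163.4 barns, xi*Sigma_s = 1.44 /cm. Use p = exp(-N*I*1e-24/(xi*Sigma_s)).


p = exp(-N * I * 1e-24 / (xi*Sigma_s))
p = exp(-5.8456e+22 * 163.4 * 1e-24 / 1.44)
p = 0.0013160

0.0013160


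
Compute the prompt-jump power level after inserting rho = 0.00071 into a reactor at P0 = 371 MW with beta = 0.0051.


P1/P0 = beta / (beta - rho)
P1/P0 = 0.0051 / (0.0051 - 0.00071) = 1.161731
P1 = 371 * 1.161731 = 431.00 MW

431.00
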